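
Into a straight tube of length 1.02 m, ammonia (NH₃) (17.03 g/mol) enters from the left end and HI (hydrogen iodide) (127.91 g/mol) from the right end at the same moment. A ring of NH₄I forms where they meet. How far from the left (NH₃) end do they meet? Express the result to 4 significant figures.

Distances travelled in equal time are proportional to diffusion rates, so d_NH₃/d_HI = √(M_HI/M_NH₃) = √(127.91/17.03) = 2.741.
With d_NH₃ + d_HI = 1.02 m, d_HI = 1.02/(1 + 2.741) = 0.2727 m.
d_NH₃ = 1.02 − 0.2727 = 0.7473 m.

0.7473 m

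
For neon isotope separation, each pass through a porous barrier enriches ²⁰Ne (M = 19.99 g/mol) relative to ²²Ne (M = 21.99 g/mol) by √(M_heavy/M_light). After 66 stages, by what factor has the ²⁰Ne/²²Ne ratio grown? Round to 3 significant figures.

23.3

After 66 stages the ratio has grown by (√(21.99/19.99))^66 = (21.99/19.99)^(66/2).
= 1.10005^33 = 23.3.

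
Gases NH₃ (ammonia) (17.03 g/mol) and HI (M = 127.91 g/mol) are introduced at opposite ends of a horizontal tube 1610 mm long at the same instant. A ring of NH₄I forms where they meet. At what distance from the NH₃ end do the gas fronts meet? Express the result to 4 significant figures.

In equal time, each gas travels a distance ∝ its rate ∝ 1/√M, so d_NH₃/d_HI = √(M_HI/M_NH₃) = √(127.91/17.03) = 2.741.
With d_NH₃ + d_HI = 1610 mm, d_HI = 1610/(1 + 2.741) = 430.4 mm.
d_NH₃ = 1610 − 430.4 = 1180 mm.

1180 mm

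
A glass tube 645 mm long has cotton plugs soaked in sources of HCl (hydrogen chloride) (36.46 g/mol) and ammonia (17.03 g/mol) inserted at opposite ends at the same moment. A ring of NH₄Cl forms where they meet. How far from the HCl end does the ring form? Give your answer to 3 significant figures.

Distances travelled in equal time are proportional to diffusion rates, so d_HCl/d_NH₃ = √(M_NH₃/M_HCl) = √(17.03/36.46) = 0.6834.
With d_HCl + d_NH₃ = 645 mm, d_NH₃ = 645/(1 + 0.6834) = 383.1 mm.
d_HCl = 645 − 383.1 = 262 mm.

262 mm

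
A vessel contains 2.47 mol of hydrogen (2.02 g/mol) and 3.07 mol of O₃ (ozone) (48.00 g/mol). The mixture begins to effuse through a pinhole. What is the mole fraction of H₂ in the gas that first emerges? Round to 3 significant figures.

The effusion rate of species i is ∝ p_i/√M_i ∝ n_i/√M_i.
So x_H₂ in the escaping gas = (n_H₂/√M_H₂) / Σ(n_i/√M_i)
= (2.47/√2.02) / (2.47/√2.02 + 3.07/√48.00) = 1.738/(1.738 + 0.4431) = 0.797.

0.797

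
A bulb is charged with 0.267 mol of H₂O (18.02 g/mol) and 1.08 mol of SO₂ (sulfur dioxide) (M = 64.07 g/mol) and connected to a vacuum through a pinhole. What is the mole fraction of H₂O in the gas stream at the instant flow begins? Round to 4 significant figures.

0.3179

The effusion rate of species i is ∝ p_i/√M_i ∝ n_i/√M_i.
So x_H₂O in the escaping gas = (n_H₂O/√M_H₂O) / Σ(n_i/√M_i)
= (0.267/√18.02) / (0.267/√18.02 + 1.08/√64.07) = 0.06290/(0.06290 + 0.1349) = 0.3179.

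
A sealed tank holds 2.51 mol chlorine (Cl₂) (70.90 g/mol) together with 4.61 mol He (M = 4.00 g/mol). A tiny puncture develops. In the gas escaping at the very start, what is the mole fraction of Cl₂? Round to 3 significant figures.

Each component's effusion rate ∝ (its partial pressure)·(1/√M) ∝ n_i/√M_i.
x_Cl₂(eff) = (n_Cl₂/√M_Cl₂) / (n_Cl₂/√M_Cl₂ + n_He/√M_He)
= (2.51/√70.90) / (2.51/√70.90 + 4.61/√4.00) = 0.2981/(0.2981 + 2.305) = 0.115.

0.115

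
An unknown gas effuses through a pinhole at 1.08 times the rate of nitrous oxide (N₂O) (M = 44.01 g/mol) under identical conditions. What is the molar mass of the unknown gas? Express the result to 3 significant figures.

By Graham's law, rate_X/rate_N₂O = √(M_N₂O/M_X).
1.08 = √(44.01/M_X)
M_X = 44.01 / 1.08² = 44.01 / 1.166 = 37.7 g/mol

37.7 g/mol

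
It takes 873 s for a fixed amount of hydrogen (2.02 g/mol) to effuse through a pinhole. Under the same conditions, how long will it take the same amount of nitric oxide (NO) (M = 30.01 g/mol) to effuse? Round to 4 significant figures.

From Graham's law, t_NO/t_H₂ = √(M_NO/M_H₂) = √(30.01/2.02) = √14.86 = 3.854.
So the time for NO is 873 × 3.854 = 3365 s.

3365 s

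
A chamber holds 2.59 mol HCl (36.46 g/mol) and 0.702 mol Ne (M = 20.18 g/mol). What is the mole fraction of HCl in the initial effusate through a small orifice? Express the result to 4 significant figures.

0.7330

Each component's effusion rate ∝ (its partial pressure)·(1/√M) ∝ n_i/√M_i.
Mole fraction of HCl in the effusate = (n_HCl/√M_HCl) / (n_HCl/√M_HCl + n_Ne/√M_Ne)
= (2.59/√36.46) / (2.59/√36.46 + 0.702/√20.18) = 0.4289/(0.4289 + 0.1563) = 0.7330.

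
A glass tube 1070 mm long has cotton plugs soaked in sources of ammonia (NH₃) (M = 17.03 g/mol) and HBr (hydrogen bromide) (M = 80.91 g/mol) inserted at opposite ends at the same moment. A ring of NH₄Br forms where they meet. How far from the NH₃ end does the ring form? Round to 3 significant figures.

The fronts meet when d_NH₃ + d_HBr = L with d_NH₃/d_HBr = √(M_HBr/M_NH₃) (Graham's law). Here √(M_HBr/M_NH₃) = √(80.91/17.03) = 2.180.
With d_NH₃ + d_HBr = 1070 mm, d_HBr = 1070/(1 + 2.180) = 336.5 mm.
d_NH₃ = 1070 − 336.5 = 733 mm.

733 mm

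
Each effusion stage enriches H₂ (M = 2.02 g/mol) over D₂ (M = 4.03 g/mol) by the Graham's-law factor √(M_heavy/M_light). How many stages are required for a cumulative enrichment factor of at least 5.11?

5

Single-stage factor α = √(4.03/2.02), so ln α = ½ ln(1.99505) = 0.3453.
Need α^N ≥ 5.11 ⇒ N ≥ ln(5.11) / ln α = 1.631 / 0.3453 = 4.72.
So at least 5 stages are needed.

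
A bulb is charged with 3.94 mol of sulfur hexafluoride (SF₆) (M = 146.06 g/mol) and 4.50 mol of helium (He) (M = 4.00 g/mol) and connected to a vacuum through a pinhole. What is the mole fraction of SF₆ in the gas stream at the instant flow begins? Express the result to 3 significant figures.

Rate_i ∝ x_i/√M_i (Graham's law weighted by mole fraction), so the effusate composition follows n_i/√M_i.
Mole fraction of SF₆ in the effusate = (n_SF₆/√M_SF₆) / (n_SF₆/√M_SF₆ + n_He/√M_He)
= (3.94/√146.06) / (3.94/√146.06 + 4.50/√4.00) = 0.3260/(0.3260 + 2.250) = 0.127.

0.127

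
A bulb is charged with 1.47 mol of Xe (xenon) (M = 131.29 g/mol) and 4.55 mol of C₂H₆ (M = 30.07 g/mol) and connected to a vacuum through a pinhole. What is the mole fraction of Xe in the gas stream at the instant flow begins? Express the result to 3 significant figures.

Effusion rate of each component ∝ n_i/√M_i (partial pressure × 1/√M).
x_Xe(eff) = (n_Xe/√M_Xe) / (n_Xe/√M_Xe + n_C₂H₆/√M_C₂H₆)
= (1.47/√131.29) / (1.47/√131.29 + 4.55/√30.07) = 0.1283/(0.1283 + 0.8297) = 0.134.

0.134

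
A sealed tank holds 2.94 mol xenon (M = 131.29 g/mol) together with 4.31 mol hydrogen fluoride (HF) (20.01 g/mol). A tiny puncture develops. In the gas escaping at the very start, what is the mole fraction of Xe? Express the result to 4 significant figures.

Each component's effusion rate ∝ (its partial pressure)·(1/√M) ∝ n_i/√M_i.
So x_Xe in the escaping gas = (n_Xe/√M_Xe) / Σ(n_i/√M_i)
= (2.94/√131.29) / (2.94/√131.29 + 4.31/√20.01) = 0.2566/(0.2566 + 0.9635) = 0.2103.

0.2103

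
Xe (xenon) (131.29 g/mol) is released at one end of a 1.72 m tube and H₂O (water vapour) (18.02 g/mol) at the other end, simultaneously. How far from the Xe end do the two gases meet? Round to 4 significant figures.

In equal time, each gas travels a distance ∝ its rate ∝ 1/√M, so d_Xe/d_H₂O = √(M_H₂O/M_Xe) = √(18.02/131.29) = 0.3705.
With d_Xe + d_H₂O = 1.72 m, d_H₂O = 1.72/(1 + 0.3705) = 1.255 m.
d_Xe = 1.72 − 1.255 = 0.4650 m.

0.4650 m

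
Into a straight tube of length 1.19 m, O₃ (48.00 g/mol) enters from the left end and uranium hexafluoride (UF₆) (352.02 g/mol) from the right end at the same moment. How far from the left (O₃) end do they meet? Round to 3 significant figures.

Distances travelled in equal time are proportional to diffusion rates, so d_O₃/d_UF₆ = √(M_UF₆/M_O₃) = √(352.02/48.00) = 2.708.
With d_O₃ + d_UF₆ = 1.19 m, d_UF₆ = 1.19/(1 + 2.708) = 0.3209 m.
d_O₃ = 1.19 − 0.3209 = 0.869 m.

0.869 m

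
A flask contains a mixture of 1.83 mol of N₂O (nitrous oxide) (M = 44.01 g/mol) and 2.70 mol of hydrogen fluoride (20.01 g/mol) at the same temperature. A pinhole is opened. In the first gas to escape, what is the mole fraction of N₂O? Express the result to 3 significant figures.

0.314

Each component's effusion rate ∝ (its partial pressure)·(1/√M) ∝ n_i/√M_i.
x_N₂O(eff) = (n_N₂O/√M_N₂O) / (n_N₂O/√M_N₂O + n_HF/√M_HF)
= (1.83/√44.01) / (1.83/√44.01 + 2.70/√20.01) = 0.2759/(0.2759 + 0.6036) = 0.314.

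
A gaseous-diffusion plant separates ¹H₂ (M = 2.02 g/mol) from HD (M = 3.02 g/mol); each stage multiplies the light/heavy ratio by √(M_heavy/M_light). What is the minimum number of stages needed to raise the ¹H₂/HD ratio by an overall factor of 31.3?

18

With α = √(3.02/2.02) per stage, ln α = ½ ln(1.49505) = 0.2011.
Need α^N ≥ 31.3 ⇒ N ≥ ln(31.3) / ln α = 3.444 / 0.2011 = 17.13.
Rounding up, N = 18 stages.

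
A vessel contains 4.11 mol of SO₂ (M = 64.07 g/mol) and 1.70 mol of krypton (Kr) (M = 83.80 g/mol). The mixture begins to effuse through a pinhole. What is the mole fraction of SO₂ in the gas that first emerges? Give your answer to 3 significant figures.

Effusion rate of each component ∝ n_i/√M_i (partial pressure × 1/√M).
So x_SO₂ in the escaping gas = (n_SO₂/√M_SO₂) / Σ(n_i/√M_i)
= (4.11/√64.07) / (4.11/√64.07 + 1.70/√83.80) = 0.5135/(0.5135 + 0.1857) = 0.734.

0.734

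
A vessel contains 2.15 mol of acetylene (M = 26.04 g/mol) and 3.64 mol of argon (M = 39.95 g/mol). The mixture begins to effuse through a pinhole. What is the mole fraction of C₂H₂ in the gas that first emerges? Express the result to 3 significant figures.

0.423

Effusion rate of each component ∝ n_i/√M_i (partial pressure × 1/√M).
x_C₂H₂(eff) = (n_C₂H₂/√M_C₂H₂) / (n_C₂H₂/√M_C₂H₂ + n_Ar/√M_Ar)
= (2.15/√26.04) / (2.15/√26.04 + 3.64/√39.95) = 0.4213/(0.4213 + 0.5759) = 0.423.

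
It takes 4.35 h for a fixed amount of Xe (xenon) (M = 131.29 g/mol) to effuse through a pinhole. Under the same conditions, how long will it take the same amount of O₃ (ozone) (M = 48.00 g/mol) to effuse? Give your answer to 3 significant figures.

Using Graham's law: t_O₃/t_Xe = √(M_O₃/M_Xe) = √(48.00/131.29) = √0.3656 = 0.6047.
So the time for O₃ is 4.35 × 0.6047 = 2.63 h.

2.63 h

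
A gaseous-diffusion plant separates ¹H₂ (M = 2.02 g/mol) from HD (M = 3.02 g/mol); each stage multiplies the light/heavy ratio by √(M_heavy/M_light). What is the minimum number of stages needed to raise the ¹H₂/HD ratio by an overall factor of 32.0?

With α = √(3.02/2.02) per stage, ln α = ½ ln(1.49505) = 0.2011.
Need α^N ≥ 32.0 ⇒ N ≥ ln(32.0) / ln α = 3.466 / 0.2011 = 17.24.
Minimum whole number of stages: N = 18.

18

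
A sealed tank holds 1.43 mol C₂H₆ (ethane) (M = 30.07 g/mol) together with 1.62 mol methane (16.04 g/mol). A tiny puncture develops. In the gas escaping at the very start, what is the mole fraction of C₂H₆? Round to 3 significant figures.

Rate_i ∝ x_i/√M_i (Graham's law weighted by mole fraction), so the effusate composition follows n_i/√M_i.
x_C₂H₆(eff) = (n_C₂H₆/√M_C₂H₆) / (n_C₂H₆/√M_C₂H₆ + n_CH₄/√M_CH₄)
= (1.43/√30.07) / (1.43/√30.07 + 1.62/√16.04) = 0.2608/(0.2608 + 0.4045) = 0.392.

0.392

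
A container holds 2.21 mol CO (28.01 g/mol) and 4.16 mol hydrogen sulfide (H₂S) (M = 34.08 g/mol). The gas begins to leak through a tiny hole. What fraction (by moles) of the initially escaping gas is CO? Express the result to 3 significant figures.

Effusion rate of each component ∝ n_i/√M_i (partial pressure × 1/√M).
So x_CO in the escaping gas = (n_CO/√M_CO) / Σ(n_i/√M_i)
= (2.21/√28.01) / (2.21/√28.01 + 4.16/√34.08) = 0.4176/(0.4176 + 0.7126) = 0.369.

0.369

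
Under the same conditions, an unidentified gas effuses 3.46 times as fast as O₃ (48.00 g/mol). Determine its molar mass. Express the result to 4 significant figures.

Using Graham's law: rate_X/rate_O₃ = √(M_O₃/M_X).
3.46 = √(48.00/M_X)
M_X = 48.00 / 3.46² = 48.00 / 11.97 = 4.009 g/mol

4.009 g/mol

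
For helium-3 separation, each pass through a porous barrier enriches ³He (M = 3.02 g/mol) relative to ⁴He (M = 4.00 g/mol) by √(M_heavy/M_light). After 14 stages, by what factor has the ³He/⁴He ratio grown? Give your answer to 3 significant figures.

Each stage multiplies the ratio by α = √(4.00/3.02), so after 14 stages the overall factor is α^14 = (4.00/3.02)^(14/2).
= 1.32450^7 = 7.15.

7.15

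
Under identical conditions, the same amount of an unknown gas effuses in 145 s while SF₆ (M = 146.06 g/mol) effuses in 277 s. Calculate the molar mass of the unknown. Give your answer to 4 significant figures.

40.02 g/mol

Using Graham's law: t_X/t_SF₆ = √(M_X/M_SF₆).
145/277 = 0.5235 = √(M_X/146.06)
M_X = 146.06 × 0.5235² = 146.06 × 0.2740 = 40.02 g/mol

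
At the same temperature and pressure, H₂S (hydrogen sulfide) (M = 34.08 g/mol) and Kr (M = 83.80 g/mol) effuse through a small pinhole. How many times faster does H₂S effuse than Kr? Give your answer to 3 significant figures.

1.57

Graham's law gives rate_H₂S/rate_Kr = √(M_Kr/M_H₂S) = √(83.80/34.08) = √2.459 = 1.57.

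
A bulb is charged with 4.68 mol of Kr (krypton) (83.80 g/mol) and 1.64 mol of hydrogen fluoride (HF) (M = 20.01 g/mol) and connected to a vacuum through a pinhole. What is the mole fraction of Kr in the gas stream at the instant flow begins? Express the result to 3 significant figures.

The effusion rate of species i is ∝ p_i/√M_i ∝ n_i/√M_i.
x_Kr(eff) = (n_Kr/√M_Kr) / (n_Kr/√M_Kr + n_HF/√M_HF)
= (4.68/√83.80) / (4.68/√83.80 + 1.64/√20.01) = 0.5112/(0.5112 + 0.3666) = 0.582.

0.582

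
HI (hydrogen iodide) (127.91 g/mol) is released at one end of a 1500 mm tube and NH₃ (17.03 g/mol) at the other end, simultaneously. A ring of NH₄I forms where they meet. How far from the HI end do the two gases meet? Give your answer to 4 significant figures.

In equal time, each gas travels a distance ∝ its rate ∝ 1/√M, so d_HI/d_NH₃ = √(M_NH₃/M_HI) = √(17.03/127.91) = 0.3649.
With d_HI + d_NH₃ = 1500 mm, d_NH₃ = 1500/(1 + 0.3649) = 1099 mm.
d_HI = 1500 − 1099 = 401.0 mm.

401.0 mm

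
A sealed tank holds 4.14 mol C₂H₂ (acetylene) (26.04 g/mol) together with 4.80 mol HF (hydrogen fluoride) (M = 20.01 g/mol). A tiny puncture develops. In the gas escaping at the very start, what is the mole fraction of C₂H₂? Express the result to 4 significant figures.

0.4305

The effusion rate of species i is ∝ p_i/√M_i ∝ n_i/√M_i.
x_C₂H₂(eff) = (n_C₂H₂/√M_C₂H₂) / (n_C₂H₂/√M_C₂H₂ + n_HF/√M_HF)
= (4.14/√26.04) / (4.14/√26.04 + 4.80/√20.01) = 0.8113/(0.8113 + 1.073) = 0.4305.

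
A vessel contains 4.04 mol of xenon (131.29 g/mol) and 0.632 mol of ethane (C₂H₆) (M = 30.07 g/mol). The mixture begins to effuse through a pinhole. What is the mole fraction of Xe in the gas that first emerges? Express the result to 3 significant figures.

0.754

The effusion rate of species i is ∝ p_i/√M_i ∝ n_i/√M_i.
Mole fraction of Xe in the effusate = (n_Xe/√M_Xe) / (n_Xe/√M_Xe + n_C₂H₆/√M_C₂H₆)
= (4.04/√131.29) / (4.04/√131.29 + 0.632/√30.07) = 0.3526/(0.3526 + 0.1153) = 0.754.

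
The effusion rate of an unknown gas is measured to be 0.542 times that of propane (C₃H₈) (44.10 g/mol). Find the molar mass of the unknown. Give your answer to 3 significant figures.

150 g/mol

From Graham's law, rate_X/rate_C₃H₈ = √(M_C₃H₈/M_X).
0.542 = √(44.10/M_X)
M_X = 44.10 / 0.542² = 44.10 / 0.2938 = 150 g/mol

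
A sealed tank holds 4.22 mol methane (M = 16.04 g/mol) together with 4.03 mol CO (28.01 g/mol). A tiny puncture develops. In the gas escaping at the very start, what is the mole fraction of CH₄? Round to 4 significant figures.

0.5805

Each component's effusion rate ∝ (its partial pressure)·(1/√M) ∝ n_i/√M_i.
x_CH₄(eff) = (n_CH₄/√M_CH₄) / (n_CH₄/√M_CH₄ + n_CO/√M_CO)
= (4.22/√16.04) / (4.22/√16.04 + 4.03/√28.01) = 1.054/(1.054 + 0.7615) = 0.5805.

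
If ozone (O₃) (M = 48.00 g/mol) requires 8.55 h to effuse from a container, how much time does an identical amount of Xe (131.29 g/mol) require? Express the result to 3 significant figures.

Since effusion rate ∝ 1/√M, t_Xe/t_O₃ = √(M_Xe/M_O₃) = √(131.29/48.00) = √2.735 = 1.654.
So the time for Xe is 8.55 × 1.654 = 14.1 h.

14.1 h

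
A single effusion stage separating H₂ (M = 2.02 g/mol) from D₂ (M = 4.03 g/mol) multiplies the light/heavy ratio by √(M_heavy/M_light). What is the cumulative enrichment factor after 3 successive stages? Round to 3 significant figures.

2.82

The single-stage factor is √(M_heavy/M_light), so 3 stages give [√(4.03/2.02)]^3 = (4.03/2.02)^(3/2).
= 1.99505^(3/2) = 2.82.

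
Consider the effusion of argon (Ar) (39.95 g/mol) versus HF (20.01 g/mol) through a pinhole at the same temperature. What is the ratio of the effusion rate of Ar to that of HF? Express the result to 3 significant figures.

0.708

Using Graham's law: rate_Ar/rate_HF = √(M_HF/M_Ar) = √(20.01/39.95) = √0.5009 = 0.708.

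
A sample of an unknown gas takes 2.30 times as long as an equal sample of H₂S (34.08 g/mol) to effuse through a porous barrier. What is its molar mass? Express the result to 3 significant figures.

By Graham's law, t_X/t_H₂S = √(M_X/M_H₂S).
2.30 = √(M_X/34.08)
M_X = 34.08 × 2.30² = 34.08 × 5.290 = 180 g/mol

180 g/mol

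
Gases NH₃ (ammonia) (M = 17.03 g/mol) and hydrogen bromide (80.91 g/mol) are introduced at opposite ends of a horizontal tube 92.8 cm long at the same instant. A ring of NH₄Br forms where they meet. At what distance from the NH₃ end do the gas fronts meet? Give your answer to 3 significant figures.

63.6 cm

Distances travelled in equal time are proportional to diffusion rates, so d_NH₃/d_HBr = √(M_HBr/M_NH₃) = √(80.91/17.03) = 2.180.
With d_NH₃ + d_HBr = 92.8 cm, d_HBr = 92.8/(1 + 2.180) = 29.19 cm.
d_NH₃ = 92.8 − 29.19 = 63.6 cm.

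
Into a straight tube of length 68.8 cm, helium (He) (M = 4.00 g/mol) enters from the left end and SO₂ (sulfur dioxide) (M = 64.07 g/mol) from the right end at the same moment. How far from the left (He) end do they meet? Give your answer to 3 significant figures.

55.0 cm

The fronts meet when d_He + d_SO₂ = L with d_He/d_SO₂ = √(M_SO₂/M_He) (Graham's law). Here √(M_SO₂/M_He) = √(64.07/4.00) = 4.002.
With d_He + d_SO₂ = 68.8 cm, d_SO₂ = 68.8/(1 + 4.002) = 13.75 cm.
d_He = 68.8 − 13.75 = 55.0 cm.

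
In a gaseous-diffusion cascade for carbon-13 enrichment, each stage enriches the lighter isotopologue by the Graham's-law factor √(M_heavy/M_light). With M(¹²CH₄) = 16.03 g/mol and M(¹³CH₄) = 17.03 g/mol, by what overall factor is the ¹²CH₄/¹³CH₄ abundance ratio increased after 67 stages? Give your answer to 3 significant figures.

7.59

After 67 stages the ratio has grown by (√(17.03/16.03))^67 = (17.03/16.03)^(67/2).
= 1.06238^(67/2) = 7.59.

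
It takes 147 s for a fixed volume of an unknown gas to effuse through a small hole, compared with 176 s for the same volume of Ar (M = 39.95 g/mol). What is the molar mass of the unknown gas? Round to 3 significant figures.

27.9 g/mol

Since effusion rate ∝ 1/√M, t_X/t_Ar = √(M_X/M_Ar).
147/176 = 0.8352 = √(M_X/39.95)
M_X = 39.95 × 0.8352² = 39.95 × 0.6976 = 27.9 g/mol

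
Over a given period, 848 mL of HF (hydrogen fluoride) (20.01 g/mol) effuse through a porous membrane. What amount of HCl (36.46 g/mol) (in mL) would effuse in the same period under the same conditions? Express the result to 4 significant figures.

Since effusion rate ∝ 1/√M, rate_HCl/rate_HF = √(M_HF/M_HCl) = √(20.01/36.46) = √0.5488 = 0.7408.
So the volume for HCl is 848 × 0.7408 = 628.2 mL.

628.2 mL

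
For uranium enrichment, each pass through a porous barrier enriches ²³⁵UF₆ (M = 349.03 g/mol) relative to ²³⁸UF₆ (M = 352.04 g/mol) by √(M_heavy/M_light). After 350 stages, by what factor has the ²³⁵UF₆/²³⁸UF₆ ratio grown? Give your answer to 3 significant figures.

4.49

Overall factor = α^350 with α = √(352.04/349.03), i.e. (352.04/349.03)^(350/2).
= 1.00862^175 = 4.49.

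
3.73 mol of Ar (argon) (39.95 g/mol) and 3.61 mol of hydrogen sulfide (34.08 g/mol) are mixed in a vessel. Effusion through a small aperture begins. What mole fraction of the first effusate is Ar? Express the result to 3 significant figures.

0.488

Effusion rate of each component ∝ n_i/√M_i (partial pressure × 1/√M).
So x_Ar in the escaping gas = (n_Ar/√M_Ar) / Σ(n_i/√M_i)
= (3.73/√39.95) / (3.73/√39.95 + 3.61/√34.08) = 0.5901/(0.5901 + 0.6184) = 0.488.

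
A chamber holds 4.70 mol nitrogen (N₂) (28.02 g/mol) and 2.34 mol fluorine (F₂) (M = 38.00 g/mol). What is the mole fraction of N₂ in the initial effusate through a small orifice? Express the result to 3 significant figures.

0.701

Rate_i ∝ x_i/√M_i (Graham's law weighted by mole fraction), so the effusate composition follows n_i/√M_i.
So x_N₂ in the escaping gas = (n_N₂/√M_N₂) / Σ(n_i/√M_i)
= (4.70/√28.02) / (4.70/√28.02 + 2.34/√38.00) = 0.8879/(0.8879 + 0.3796) = 0.701.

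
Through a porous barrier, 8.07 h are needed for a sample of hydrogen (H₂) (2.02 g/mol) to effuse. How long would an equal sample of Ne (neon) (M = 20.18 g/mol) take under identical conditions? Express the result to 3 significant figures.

25.5 h

By Graham's law, t_Ne/t_H₂ = √(M_Ne/M_H₂) = √(20.18/2.02) = √9.990 = 3.161.
So the time for Ne is 8.07 × 3.161 = 25.5 h.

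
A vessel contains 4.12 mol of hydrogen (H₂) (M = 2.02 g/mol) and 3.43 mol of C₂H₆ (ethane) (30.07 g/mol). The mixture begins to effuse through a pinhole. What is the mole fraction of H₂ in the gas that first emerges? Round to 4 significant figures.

0.8225

Rate_i ∝ x_i/√M_i (Graham's law weighted by mole fraction), so the effusate composition follows n_i/√M_i.
So x_H₂ in the escaping gas = (n_H₂/√M_H₂) / Σ(n_i/√M_i)
= (4.12/√2.02) / (4.12/√2.02 + 3.43/√30.07) = 2.899/(2.899 + 0.6255) = 0.8225.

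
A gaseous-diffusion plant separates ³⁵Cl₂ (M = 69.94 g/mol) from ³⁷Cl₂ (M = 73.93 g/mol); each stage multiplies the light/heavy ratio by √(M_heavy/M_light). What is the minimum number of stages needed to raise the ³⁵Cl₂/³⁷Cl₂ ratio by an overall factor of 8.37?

Per stage α = (73.93/69.94)^(1/2) = 1.05705^0.5, giving ln α = 0.02774.
Need α^N ≥ 8.37 ⇒ N ≥ ln(8.37) / ln α = 2.125 / 0.02774 = 76.59.
Rounding up, N = 77 stages.

77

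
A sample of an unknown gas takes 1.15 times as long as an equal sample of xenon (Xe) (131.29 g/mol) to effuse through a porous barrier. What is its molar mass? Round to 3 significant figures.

174 g/mol

Since effusion rate ∝ 1/√M, t_X/t_Xe = √(M_X/M_Xe).
1.15 = √(M_X/131.29)
M_X = 131.29 × 1.15² = 131.29 × 1.322 = 174 g/mol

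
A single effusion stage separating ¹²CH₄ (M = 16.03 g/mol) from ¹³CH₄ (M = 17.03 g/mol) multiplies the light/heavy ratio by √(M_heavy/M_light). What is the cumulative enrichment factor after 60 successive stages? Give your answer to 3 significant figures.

6.14

Overall factor = α^60 with α = √(17.03/16.03), i.e. (17.03/16.03)^(60/2).
= 1.06238^30 = 6.14.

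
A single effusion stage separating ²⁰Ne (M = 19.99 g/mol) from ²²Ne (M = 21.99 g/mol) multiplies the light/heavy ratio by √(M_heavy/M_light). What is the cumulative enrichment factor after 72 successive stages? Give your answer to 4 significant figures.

30.96

Each stage multiplies the ratio by α = √(21.99/19.99), so after 72 stages the overall factor is α^72 = (21.99/19.99)^(72/2).
= 1.10005^36 = 30.96.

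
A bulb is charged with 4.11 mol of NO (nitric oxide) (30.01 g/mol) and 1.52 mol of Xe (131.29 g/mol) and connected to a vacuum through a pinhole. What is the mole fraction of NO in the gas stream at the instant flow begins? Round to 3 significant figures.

0.850

Effusion rate of each component ∝ n_i/√M_i (partial pressure × 1/√M).
Mole fraction of NO in the effusate = (n_NO/√M_NO) / (n_NO/√M_NO + n_Xe/√M_Xe)
= (4.11/√30.01) / (4.11/√30.01 + 1.52/√131.29) = 0.7503/(0.7503 + 0.1327) = 0.850.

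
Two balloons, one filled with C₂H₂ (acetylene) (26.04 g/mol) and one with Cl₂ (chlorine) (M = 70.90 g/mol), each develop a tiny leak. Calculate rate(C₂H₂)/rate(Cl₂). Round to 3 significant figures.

Graham's law gives rate_C₂H₂/rate_Cl₂ = √(M_Cl₂/M_C₂H₂) = √(70.90/26.04) = √2.723 = 1.65.

1.65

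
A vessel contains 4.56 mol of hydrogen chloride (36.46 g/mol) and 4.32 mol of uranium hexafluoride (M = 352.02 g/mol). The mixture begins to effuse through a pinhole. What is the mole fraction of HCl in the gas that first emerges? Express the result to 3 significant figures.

0.766

Each component's effusion rate ∝ (its partial pressure)·(1/√M) ∝ n_i/√M_i.
x_HCl(eff) = (n_HCl/√M_HCl) / (n_HCl/√M_HCl + n_UF₆/√M_UF₆)
= (4.56/√36.46) / (4.56/√36.46 + 4.32/√352.02) = 0.7552/(0.7552 + 0.2303) = 0.766.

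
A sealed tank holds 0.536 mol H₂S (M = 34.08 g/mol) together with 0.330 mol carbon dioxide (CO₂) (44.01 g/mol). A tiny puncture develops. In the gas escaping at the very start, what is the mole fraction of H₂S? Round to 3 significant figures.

0.649

Each component's effusion rate ∝ (its partial pressure)·(1/√M) ∝ n_i/√M_i.
So x_H₂S in the escaping gas = (n_H₂S/√M_H₂S) / Σ(n_i/√M_i)
= (0.536/√34.08) / (0.536/√34.08 + 0.330/√44.01) = 0.09182/(0.09182 + 0.04974) = 0.649.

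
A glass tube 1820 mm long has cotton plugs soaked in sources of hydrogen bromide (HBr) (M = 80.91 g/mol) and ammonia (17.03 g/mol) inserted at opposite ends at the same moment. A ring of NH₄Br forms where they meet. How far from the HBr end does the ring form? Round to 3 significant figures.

572 mm

Distances travelled in equal time are proportional to diffusion rates, so d_HBr/d_NH₃ = √(M_NH₃/M_HBr) = √(17.03/80.91) = 0.4588.
With d_HBr + d_NH₃ = 1820 mm, d_NH₃ = 1820/(1 + 0.4588) = 1248 mm.
d_HBr = 1820 − 1248 = 572 mm.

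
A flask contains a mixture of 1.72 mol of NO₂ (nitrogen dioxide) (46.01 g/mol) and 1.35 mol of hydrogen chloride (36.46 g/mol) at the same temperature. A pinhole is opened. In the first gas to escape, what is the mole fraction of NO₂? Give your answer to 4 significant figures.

Rate_i ∝ x_i/√M_i (Graham's law weighted by mole fraction), so the effusate composition follows n_i/√M_i.
x_NO₂(eff) = (n_NO₂/√M_NO₂) / (n_NO₂/√M_NO₂ + n_HCl/√M_HCl)
= (1.72/√46.01) / (1.72/√46.01 + 1.35/√36.46) = 0.2536/(0.2536 + 0.2236) = 0.5314.

0.5314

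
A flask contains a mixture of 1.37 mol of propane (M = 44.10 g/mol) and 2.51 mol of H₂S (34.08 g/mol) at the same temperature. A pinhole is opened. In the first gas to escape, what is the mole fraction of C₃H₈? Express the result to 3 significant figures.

0.324

The effusion rate of species i is ∝ p_i/√M_i ∝ n_i/√M_i.
So x_C₃H₈ in the escaping gas = (n_C₃H₈/√M_C₃H₈) / Σ(n_i/√M_i)
= (1.37/√44.10) / (1.37/√44.10 + 2.51/√34.08) = 0.2063/(0.2063 + 0.4300) = 0.324.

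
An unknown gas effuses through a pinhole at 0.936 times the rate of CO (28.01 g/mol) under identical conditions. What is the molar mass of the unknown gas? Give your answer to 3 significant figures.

32.0 g/mol

Using Graham's law: rate_X/rate_CO = √(M_CO/M_X).
0.936 = √(28.01/M_X)
M_X = 28.01 / 0.936² = 28.01 / 0.8761 = 32.0 g/mol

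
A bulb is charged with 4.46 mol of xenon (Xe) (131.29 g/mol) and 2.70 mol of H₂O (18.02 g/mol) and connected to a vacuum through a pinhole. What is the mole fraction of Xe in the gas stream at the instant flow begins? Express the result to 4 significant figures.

0.3796

The effusion rate of species i is ∝ p_i/√M_i ∝ n_i/√M_i.
Mole fraction of Xe in the effusate = (n_Xe/√M_Xe) / (n_Xe/√M_Xe + n_H₂O/√M_H₂O)
= (4.46/√131.29) / (4.46/√131.29 + 2.70/√18.02) = 0.3892/(0.3892 + 0.6360) = 0.3796.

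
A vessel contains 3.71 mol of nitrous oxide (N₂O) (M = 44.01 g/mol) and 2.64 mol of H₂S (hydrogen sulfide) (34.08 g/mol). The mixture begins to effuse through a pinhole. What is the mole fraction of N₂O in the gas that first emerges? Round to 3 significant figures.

Each component's effusion rate ∝ (its partial pressure)·(1/√M) ∝ n_i/√M_i.
So x_N₂O in the escaping gas = (n_N₂O/√M_N₂O) / Σ(n_i/√M_i)
= (3.71/√44.01) / (3.71/√44.01 + 2.64/√34.08) = 0.5592/(0.5592 + 0.4522) = 0.553.

0.553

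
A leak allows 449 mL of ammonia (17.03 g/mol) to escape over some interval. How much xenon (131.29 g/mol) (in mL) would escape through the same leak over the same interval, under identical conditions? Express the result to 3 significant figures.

162 mL

Using Graham's law: rate_Xe/rate_NH₃ = √(M_NH₃/M_Xe) = √(17.03/131.29) = √0.1297 = 0.3602.
So the volume for Xe is 449 × 0.3602 = 162 mL.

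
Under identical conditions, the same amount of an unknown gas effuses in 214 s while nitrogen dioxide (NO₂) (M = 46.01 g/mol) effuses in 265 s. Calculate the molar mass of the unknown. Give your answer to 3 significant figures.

Since effusion rate ∝ 1/√M, t_X/t_NO₂ = √(M_X/M_NO₂).
214/265 = 0.8075 = √(M_X/46.01)
M_X = 46.01 × 0.8075² = 46.01 × 0.6521 = 30.0 g/mol

30.0 g/mol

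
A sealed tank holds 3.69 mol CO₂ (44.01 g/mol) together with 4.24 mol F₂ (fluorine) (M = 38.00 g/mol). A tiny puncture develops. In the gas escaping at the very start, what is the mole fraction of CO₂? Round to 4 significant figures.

0.4471

Each component's effusion rate ∝ (its partial pressure)·(1/√M) ∝ n_i/√M_i.
Mole fraction of CO₂ in the effusate = (n_CO₂/√M_CO₂) / (n_CO₂/√M_CO₂ + n_F₂/√M_F₂)
= (3.69/√44.01) / (3.69/√44.01 + 4.24/√38.00) = 0.5562/(0.5562 + 0.6878) = 0.4471.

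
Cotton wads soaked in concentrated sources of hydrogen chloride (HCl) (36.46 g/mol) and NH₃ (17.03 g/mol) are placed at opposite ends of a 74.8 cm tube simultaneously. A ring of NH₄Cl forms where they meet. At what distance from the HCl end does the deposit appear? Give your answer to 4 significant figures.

30.37 cm

In equal time, each gas travels a distance ∝ its rate ∝ 1/√M, so d_HCl/d_NH₃ = √(M_NH₃/M_HCl) = √(17.03/36.46) = 0.6834.
With d_HCl + d_NH₃ = 74.8 cm, d_NH₃ = 74.8/(1 + 0.6834) = 44.43 cm.
d_HCl = 74.8 − 44.43 = 30.37 cm.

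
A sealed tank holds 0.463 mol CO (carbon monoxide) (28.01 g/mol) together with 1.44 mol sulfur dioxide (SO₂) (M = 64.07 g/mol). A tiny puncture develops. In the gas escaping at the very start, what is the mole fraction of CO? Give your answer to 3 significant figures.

The effusion rate of species i is ∝ p_i/√M_i ∝ n_i/√M_i.
So x_CO in the escaping gas = (n_CO/√M_CO) / Σ(n_i/√M_i)
= (0.463/√28.01) / (0.463/√28.01 + 1.44/√64.07) = 0.08748/(0.08748 + 0.1799) = 0.327.

0.327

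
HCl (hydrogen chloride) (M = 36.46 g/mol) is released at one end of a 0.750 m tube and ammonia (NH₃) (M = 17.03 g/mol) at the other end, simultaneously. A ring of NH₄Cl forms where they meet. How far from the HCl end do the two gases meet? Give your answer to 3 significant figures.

Distances travelled in equal time are proportional to diffusion rates, so d_HCl/d_NH₃ = √(M_NH₃/M_HCl) = √(17.03/36.46) = 0.6834.
With d_HCl + d_NH₃ = 0.750 m, d_NH₃ = 0.750/(1 + 0.6834) = 0.4455 m.
d_HCl = 0.750 − 0.4455 = 0.304 m.

0.304 m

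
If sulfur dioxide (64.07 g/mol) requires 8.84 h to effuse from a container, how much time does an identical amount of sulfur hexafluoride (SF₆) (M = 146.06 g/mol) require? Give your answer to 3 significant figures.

Graham's law gives t_SF₆/t_SO₂ = √(M_SF₆/M_SO₂) = √(146.06/64.07) = √2.280 = 1.510.
So the time for SF₆ is 8.84 × 1.510 = 13.3 h.

13.3 h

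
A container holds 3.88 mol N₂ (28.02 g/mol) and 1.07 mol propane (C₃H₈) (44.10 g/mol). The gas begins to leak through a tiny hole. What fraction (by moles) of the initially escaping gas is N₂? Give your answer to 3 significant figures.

0.820

Effusion rate of each component ∝ n_i/√M_i (partial pressure × 1/√M).
Mole fraction of N₂ in the effusate = (n_N₂/√M_N₂) / (n_N₂/√M_N₂ + n_C₃H₈/√M_C₃H₈)
= (3.88/√28.02) / (3.88/√28.02 + 1.07/√44.10) = 0.7330/(0.7330 + 0.1611) = 0.820.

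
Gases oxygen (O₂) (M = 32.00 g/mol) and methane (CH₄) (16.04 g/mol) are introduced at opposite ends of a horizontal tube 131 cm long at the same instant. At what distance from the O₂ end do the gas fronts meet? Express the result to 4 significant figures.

54.30 cm

The fronts meet when d_O₂ + d_CH₄ = L with d_O₂/d_CH₄ = √(M_CH₄/M_O₂) (Graham's law). Here √(M_CH₄/M_O₂) = √(16.04/32.00) = 0.7080.
With d_O₂ + d_CH₄ = 131 cm, d_CH₄ = 131/(1 + 0.7080) = 76.70 cm.
d_O₂ = 131 − 76.70 = 54.30 cm.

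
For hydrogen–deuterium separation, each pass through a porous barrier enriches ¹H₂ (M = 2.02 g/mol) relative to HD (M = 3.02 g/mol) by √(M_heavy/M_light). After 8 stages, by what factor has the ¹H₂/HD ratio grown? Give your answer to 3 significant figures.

After 8 stages the ratio has grown by (√(3.02/2.02))^8 = (3.02/2.02)^(8/2).
= 1.49505^4 = 5.00.

5.00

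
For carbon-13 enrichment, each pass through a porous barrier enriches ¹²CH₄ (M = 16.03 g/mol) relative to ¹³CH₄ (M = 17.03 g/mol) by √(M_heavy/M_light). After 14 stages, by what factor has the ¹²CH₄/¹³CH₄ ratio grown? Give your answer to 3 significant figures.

After 14 stages the ratio has grown by (√(17.03/16.03))^14 = (17.03/16.03)^(14/2).
= 1.06238^7 = 1.53.

1.53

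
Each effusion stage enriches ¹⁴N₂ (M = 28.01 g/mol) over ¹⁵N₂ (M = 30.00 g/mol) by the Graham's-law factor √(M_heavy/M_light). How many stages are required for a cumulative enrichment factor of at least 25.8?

Per stage α = (30.00/28.01)^(1/2) = 1.07105^0.5, giving ln α = 0.03432.
Need α^N ≥ 25.8 ⇒ N ≥ ln(25.8) / ln α = 3.250 / 0.03432 = 94.71.
So at least 95 stages are needed.

95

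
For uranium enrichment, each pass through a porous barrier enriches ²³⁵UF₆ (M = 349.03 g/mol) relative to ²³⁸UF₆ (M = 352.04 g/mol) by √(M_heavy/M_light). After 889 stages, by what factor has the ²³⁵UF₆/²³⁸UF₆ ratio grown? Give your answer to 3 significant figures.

45.5

After 889 stages the ratio has grown by (√(352.04/349.03))^889 = (352.04/349.03)^(889/2).
= 1.00862^(889/2) = 45.5.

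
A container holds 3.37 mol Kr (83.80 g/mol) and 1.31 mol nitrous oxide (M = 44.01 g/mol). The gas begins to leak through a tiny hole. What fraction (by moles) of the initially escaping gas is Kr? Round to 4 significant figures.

Each component's effusion rate ∝ (its partial pressure)·(1/√M) ∝ n_i/√M_i.
Mole fraction of Kr in the effusate = (n_Kr/√M_Kr) / (n_Kr/√M_Kr + n_N₂O/√M_N₂O)
= (3.37/√83.80) / (3.37/√83.80 + 1.31/√44.01) = 0.3681/(0.3681 + 0.1975) = 0.6509.

0.6509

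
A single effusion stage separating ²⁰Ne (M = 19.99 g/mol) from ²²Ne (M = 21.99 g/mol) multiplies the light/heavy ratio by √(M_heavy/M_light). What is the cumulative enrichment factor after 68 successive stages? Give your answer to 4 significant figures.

25.59

The single-stage factor is √(M_heavy/M_light), so 68 stages give [√(21.99/19.99)]^68 = (21.99/19.99)^(68/2).
= 1.10005^34 = 25.59.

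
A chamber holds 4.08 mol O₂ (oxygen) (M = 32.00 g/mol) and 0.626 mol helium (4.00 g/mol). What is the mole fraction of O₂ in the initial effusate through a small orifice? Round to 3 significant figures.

0.697

Each component's effusion rate ∝ (its partial pressure)·(1/√M) ∝ n_i/√M_i.
So x_O₂ in the escaping gas = (n_O₂/√M_O₂) / Σ(n_i/√M_i)
= (4.08/√32.00) / (4.08/√32.00 + 0.626/√4.00) = 0.7212/(0.7212 + 0.3130) = 0.697.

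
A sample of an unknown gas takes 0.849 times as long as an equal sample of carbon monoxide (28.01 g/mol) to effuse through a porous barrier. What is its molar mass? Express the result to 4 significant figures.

20.19 g/mol

Graham's law gives t_X/t_CO = √(M_X/M_CO).
0.849 = √(M_X/28.01)
M_X = 28.01 × 0.849² = 28.01 × 0.7208 = 20.19 g/mol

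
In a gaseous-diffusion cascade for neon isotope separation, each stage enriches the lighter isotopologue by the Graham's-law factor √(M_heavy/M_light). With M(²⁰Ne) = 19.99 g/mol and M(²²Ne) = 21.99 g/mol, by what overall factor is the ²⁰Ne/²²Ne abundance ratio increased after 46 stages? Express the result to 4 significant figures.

The single-stage factor is √(M_heavy/M_light), so 46 stages give [√(21.99/19.99)]^46 = (21.99/19.99)^(46/2).
= 1.10005^23 = 8.964.

8.964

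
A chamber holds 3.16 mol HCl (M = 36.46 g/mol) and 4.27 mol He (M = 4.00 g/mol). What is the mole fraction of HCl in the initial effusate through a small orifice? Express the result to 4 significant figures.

Rate_i ∝ x_i/√M_i (Graham's law weighted by mole fraction), so the effusate composition follows n_i/√M_i.
x_HCl(eff) = (n_HCl/√M_HCl) / (n_HCl/√M_HCl + n_He/√M_He)
= (3.16/√36.46) / (3.16/√36.46 + 4.27/√4.00) = 0.5233/(0.5233 + 2.135) = 0.1969.

0.1969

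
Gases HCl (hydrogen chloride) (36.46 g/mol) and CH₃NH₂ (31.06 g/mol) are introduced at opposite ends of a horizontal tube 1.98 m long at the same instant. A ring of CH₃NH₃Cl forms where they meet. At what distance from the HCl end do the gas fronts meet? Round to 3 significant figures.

Distances travelled in equal time are proportional to diffusion rates, so d_HCl/d_CH₃NH₂ = √(M_CH₃NH₂/M_HCl) = √(31.06/36.46) = 0.9230.
With d_HCl + d_CH₃NH₂ = 1.98 m, d_CH₃NH₂ = 1.98/(1 + 0.9230) = 1.030 m.
d_HCl = 1.98 − 1.030 = 0.950 m.

0.950 m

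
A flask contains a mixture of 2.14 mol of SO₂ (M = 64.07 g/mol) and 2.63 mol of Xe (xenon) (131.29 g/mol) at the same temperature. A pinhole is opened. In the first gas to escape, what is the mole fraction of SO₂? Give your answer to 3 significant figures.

Each component's effusion rate ∝ (its partial pressure)·(1/√M) ∝ n_i/√M_i.
x_SO₂(eff) = (n_SO₂/√M_SO₂) / (n_SO₂/√M_SO₂ + n_Xe/√M_Xe)
= (2.14/√64.07) / (2.14/√64.07 + 2.63/√131.29) = 0.2674/(0.2674 + 0.2295) = 0.538.

0.538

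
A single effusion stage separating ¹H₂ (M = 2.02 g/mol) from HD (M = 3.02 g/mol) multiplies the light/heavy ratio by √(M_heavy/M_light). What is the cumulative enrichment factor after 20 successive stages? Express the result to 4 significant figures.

After 20 stages the ratio has grown by (√(3.02/2.02))^20 = (3.02/2.02)^(20/2).
= 1.49505^10 = 55.79.

55.79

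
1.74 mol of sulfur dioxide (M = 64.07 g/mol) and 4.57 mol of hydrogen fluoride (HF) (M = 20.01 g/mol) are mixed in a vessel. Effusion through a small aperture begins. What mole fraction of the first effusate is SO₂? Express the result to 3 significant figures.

0.175

The effusion rate of species i is ∝ p_i/√M_i ∝ n_i/√M_i.
x_SO₂(eff) = (n_SO₂/√M_SO₂) / (n_SO₂/√M_SO₂ + n_HF/√M_HF)
= (1.74/√64.07) / (1.74/√64.07 + 4.57/√20.01) = 0.2174/(0.2174 + 1.022) = 0.175.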